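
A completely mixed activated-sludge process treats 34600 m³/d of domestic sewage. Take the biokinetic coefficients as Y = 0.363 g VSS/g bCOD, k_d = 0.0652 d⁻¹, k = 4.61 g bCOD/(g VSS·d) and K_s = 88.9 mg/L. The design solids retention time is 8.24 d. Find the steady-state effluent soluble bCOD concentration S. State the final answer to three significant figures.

S ≈ 11.2 mg/L

For a completely mixed reactor with recycle the Lawrence–McCarty relation gives S = K_s·(1 + k_d·θ_c) / [θ_c·(Y·k − k_d) − 1] = 88.9 × (1 + 0.0652 × 8.24) / [8.24 × (0.363 × 4.61 − 0.0652) − 1] = 136.7 / 12.25 = 11.15 mg/L.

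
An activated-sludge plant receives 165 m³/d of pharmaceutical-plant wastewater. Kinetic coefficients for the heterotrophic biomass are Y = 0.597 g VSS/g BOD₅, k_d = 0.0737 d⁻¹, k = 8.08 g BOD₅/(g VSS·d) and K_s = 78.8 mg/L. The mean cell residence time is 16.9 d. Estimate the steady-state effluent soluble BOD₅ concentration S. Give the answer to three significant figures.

From the Monod/SRT balance for a CMAS, S = K_s·(1+k_d θ_c)/[θ_c·(Y k − k_d) − 1] = 78.8 × (1 + 0.0737 × 16.9) / [16.9 × (0.597 × 8.08 − 0.0737) − 1] = 176.9 / 79.28 = 2.232 mg/L.

S ≈ 2.23 mg/L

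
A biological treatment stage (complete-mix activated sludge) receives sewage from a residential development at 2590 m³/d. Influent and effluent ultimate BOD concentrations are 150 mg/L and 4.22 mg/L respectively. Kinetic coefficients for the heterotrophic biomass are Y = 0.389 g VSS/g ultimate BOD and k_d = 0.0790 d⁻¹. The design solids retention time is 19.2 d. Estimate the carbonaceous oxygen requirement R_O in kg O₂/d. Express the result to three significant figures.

R_O ≈ 295 kg O₂/d

Correct the yield for decay: Y_obs = Y/(1 + k_d θ_c) = 0.389 / (1 + 0.0790 × 19.2) = 0.389 / 2.517 = 0.1546.
Mass of ultimate BOD removed per day: Q(S₀ − S) = 2590 × 145.8 g/m³ = 377.6 kg/d.
Biomass synthesised: P_X = Y_obs × 377.6 = 58.36 kg VSS/d.
R_O = Q·ΔS − 1.42 P_X = 377.6 − 82.87 = 294.7 kg O₂/d.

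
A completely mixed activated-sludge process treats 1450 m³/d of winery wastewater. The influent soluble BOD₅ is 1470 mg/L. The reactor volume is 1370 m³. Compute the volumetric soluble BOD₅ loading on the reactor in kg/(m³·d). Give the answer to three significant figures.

Volumetric loading L_v = Q·S₀ / V = 1450 × 1470 g/m³ / 1370 m³ = 1556 g/(m³·d) = 1.556 kg soluble BOD₅/(m³·d).

L_v ≈ 1.56 kg soluble BOD₅/(m³·d)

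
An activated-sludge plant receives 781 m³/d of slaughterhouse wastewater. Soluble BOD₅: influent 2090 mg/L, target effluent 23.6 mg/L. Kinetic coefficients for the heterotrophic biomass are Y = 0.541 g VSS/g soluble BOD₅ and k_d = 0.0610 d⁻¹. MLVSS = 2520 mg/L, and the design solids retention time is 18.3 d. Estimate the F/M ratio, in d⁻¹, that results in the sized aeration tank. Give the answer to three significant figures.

F/M ≈ 0.216 d⁻¹

From the SRT design equation V = Y Q (S₀−S) θ_c / [X (1 + k_d θ_c)] = 0.541 × 781 × (2090 − 23.6) × 18.3 / [2520 × (1 + 0.0610 × 18.3)] = 1.6×10^7 / 5333 = 2996 m³.
Food-to-microorganism ratio F/M = Q S₀ / (V X) = 781 × 2090 / (2996 × 2520) = 0.2162 d⁻¹.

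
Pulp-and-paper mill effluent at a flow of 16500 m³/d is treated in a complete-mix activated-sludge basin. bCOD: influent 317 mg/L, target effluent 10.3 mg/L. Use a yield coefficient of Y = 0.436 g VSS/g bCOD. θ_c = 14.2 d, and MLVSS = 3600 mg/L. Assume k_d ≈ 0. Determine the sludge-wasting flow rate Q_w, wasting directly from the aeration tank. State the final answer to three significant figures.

Q_w ≈ 613 m³/d

With k_d = 0 the design equation reduces to V = Y Q (S₀−S) θ_c / X = 0.436 × 16500 × (317 − 10.3) × 14.2 / 3600 = 8703 m³.
With mixed-liquor wasting, θ_c = V/Q_w, so Q_w = V/θ_c = 8703/14.2 = 612.9 m³/d.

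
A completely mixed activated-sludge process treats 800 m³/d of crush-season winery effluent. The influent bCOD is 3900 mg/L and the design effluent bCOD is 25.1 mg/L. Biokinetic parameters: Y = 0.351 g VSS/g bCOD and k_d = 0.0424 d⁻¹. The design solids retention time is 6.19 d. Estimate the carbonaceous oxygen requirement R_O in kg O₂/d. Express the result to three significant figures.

Correct the yield for decay: Y_obs = Y/(1 + k_d θ_c) = 0.351 / (1 + 0.0424 × 6.19) = 0.351 / 1.262 = 0.2780.
Q·(S₀ − S) = 800 × (3900 − 25.1) × 10⁻³ = 3100 kg/d removed.
Biomass synthesised: P_X = Y_obs × 3100 = 861.9 kg VSS/d.
R_O = Q·(S₀ − S) − 1.42·P_X = 3100 − 1.42 × 861.9 = 1876 kg O₂/d.

R_O ≈ 1880 kg O₂/d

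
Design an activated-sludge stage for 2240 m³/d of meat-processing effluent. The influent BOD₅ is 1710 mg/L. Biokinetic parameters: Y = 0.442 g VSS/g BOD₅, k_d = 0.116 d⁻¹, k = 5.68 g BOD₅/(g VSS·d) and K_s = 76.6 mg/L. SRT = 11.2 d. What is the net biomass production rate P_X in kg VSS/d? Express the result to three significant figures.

From the Monod/SRT balance for a CMAS, S = K_s·(1+k_d θ_c)/[θ_c·(Y k − k_d) − 1] = 76.6 × (1 + 0.116 × 11.2) / [11.2 × (0.442 × 5.68 − 0.116) − 1] = 176.1 / 25.82 = 6.821 mg/L.
The observed yield is Y_obs = Y/(1 + k_d·θ_c) = 0.442 / (1 + 0.116 × 11.2) = 0.442 / 2.299 = 0.1922 g VSS per g BOD₅ removed.
Q·(S₀ − S) = 2240 × (1710 − 6.82) × 10⁻³ = 3815 kg/d removed.
P_X = Y_obs · Q(S₀ − S) = 0.1922 × 3815 = 733.4 kg VSS/d.

P_X ≈ 733 kg VSS/d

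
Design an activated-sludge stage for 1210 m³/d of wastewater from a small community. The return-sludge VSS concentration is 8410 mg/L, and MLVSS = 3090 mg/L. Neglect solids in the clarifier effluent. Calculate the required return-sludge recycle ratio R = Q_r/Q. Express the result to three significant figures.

Mass balance around the secondary clarifier (neglecting effluent solids): R = X / (X_r − X) = 3090 / (8410 − 3090) = 0.5808.

R ≈ 0.581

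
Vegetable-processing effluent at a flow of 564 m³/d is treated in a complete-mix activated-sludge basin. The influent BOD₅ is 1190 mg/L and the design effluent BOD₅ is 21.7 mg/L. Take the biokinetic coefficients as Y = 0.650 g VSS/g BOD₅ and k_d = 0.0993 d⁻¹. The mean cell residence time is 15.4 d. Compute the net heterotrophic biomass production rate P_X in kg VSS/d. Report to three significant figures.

P_X ≈ 169 kg VSS/d

The observed yield is Y_obs = Y/(1 + k_d·θ_c) = 0.650 / (1 + 0.0993 × 15.4) = 0.650 / 2.529 = 0.2570 g VSS per g BOD₅ removed.
Q·(S₀ − S) = 564 × (1190 − 21.7) × 10⁻³ = 658.9 kg/d removed.
So the net sludge growth is P_X = 0.2570 × 658.9 = 169.3 kg VSS/d.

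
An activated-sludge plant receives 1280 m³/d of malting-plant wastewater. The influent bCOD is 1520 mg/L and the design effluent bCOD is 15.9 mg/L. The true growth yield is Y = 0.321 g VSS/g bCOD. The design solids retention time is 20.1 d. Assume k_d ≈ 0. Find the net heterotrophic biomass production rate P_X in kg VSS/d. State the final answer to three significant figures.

No decay correction is needed, so Y_obs = Y = 0.321.
Mass of bCOD removed per day: Q(S₀ − S) = 1280 × 1504 g/m³ = 1925 kg/d.
Biomass produced: P_X = Y_obs·Q·ΔS = 0.3210 × 1925 ≈ 618.0 kg VSS/d.

P_X ≈ 618 kg VSS/d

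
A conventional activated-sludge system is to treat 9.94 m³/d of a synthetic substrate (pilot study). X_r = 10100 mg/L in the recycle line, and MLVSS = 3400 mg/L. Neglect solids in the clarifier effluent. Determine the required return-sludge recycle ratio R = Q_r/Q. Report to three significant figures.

Solids balance on the clarifier gives (1+R)X = R·X_r, so R = X/(X_r − X) = 3400 / (10100 − 3400) = 0.5075.

R ≈ 0.507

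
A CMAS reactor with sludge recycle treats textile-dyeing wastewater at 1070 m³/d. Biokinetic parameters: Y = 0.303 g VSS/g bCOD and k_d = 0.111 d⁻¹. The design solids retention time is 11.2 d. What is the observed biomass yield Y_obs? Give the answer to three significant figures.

Y_obs ≈ 0.135 g VSS/g bCOD

Correct the yield for decay: Y_obs = Y/(1 + k_d θ_c) = 0.303 / (1 + 0.111 × 11.2) = 0.303 / 2.243 = 0.1351.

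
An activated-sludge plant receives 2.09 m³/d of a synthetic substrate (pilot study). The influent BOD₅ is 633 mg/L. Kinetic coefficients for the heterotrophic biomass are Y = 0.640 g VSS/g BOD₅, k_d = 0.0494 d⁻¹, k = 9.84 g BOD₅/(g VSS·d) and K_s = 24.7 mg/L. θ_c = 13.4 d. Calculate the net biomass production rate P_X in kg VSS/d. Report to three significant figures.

For a completely mixed reactor with recycle the Lawrence–McCarty relation gives S = K_s·(1 + k_d·θ_c) / [θ_c·(Y·k − k_d) − 1] = 24.7 × (1 + 0.0494 × 13.4) / [13.4 × (0.640 × 9.84 − 0.0494) − 1] = 41.05 / 82.73 = 0.4962 mg/L.
The observed yield is Y_obs = Y/(1 + k_d·θ_c) = 0.640 / (1 + 0.0494 × 13.4) = 0.640 / 1.662 = 0.3851 g VSS per g BOD₅ removed.
Substrate removed = Q·(S₀ − S) = 2.09 m³/d × (633 − 0.496) g/m³ = 1.32×10^3 g/d = 1.322 kg/d.
Biomass produced: P_X = Y_obs·Q·ΔS = 0.3851 × 1.322 ≈ 0.5091 kg VSS/d.

P_X ≈ 0.509 kg VSS/d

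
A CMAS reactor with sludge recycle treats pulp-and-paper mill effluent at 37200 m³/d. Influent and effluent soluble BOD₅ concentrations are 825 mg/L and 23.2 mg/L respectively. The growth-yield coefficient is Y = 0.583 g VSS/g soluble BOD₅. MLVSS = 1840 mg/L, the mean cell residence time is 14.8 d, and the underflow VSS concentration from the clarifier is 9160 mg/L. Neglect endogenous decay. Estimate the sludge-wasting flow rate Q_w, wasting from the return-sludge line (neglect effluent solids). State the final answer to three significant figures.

Q_w ≈ 1900 m³/d

V·X = Y·Q·ΔS·θ_c gives V = 0.583 × 37200 × (825 − 23.2) × 14.8 / 1840 = 139869 m³.
Q_w = (V·X)/(θ_c X_r) = 139869 × 1840 / (14.8 × 9160) = 1898 m³/d.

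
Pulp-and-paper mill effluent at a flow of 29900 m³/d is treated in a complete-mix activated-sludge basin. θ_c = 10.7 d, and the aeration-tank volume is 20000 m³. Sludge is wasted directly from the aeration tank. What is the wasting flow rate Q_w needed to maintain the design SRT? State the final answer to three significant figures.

Q_w ≈ 1870 m³/d

With mixed-liquor wasting, θ_c = V/Q_w, so Q_w = V/θ_c = 20000/10.7 = 1869 m³/d.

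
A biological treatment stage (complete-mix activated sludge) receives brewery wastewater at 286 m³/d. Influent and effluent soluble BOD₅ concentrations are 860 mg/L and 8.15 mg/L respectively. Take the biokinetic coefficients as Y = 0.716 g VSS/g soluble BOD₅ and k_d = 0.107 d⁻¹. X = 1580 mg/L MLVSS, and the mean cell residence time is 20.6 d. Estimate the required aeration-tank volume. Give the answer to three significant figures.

V ≈ 710 m³

From the SRT design equation V = Y Q (S₀−S) θ_c / [X (1 + k_d θ_c)] = 0.716 × 286 × (860 − 8.15) × 20.6 / [1580 × (1 + 0.107 × 20.6)] = 3.59×10^6 / 5063 = 709.8 m³.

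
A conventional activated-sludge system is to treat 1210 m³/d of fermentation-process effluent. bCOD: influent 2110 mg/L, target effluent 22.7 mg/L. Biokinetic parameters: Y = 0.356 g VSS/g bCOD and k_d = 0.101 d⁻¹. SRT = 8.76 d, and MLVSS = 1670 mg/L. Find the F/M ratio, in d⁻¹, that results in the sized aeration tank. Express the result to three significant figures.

Steady-state biomass mass balance: V·X·(1 + k_d·θ_c) = Y·Q·(S₀ − S)·θ_c, so V = 0.356 × 1210 × (2110 − 22.7) × 8.76 / [1670 × (1 + 0.101 × 8.76)] = 7.88×10^6 / 3148 = 2502 m³.
Food-to-microorganism ratio F/M = Q S₀ / (V X) = 1210 × 2110 / (2502 × 1670) = 0.6109 d⁻¹.

F/M ≈ 0.611 d⁻¹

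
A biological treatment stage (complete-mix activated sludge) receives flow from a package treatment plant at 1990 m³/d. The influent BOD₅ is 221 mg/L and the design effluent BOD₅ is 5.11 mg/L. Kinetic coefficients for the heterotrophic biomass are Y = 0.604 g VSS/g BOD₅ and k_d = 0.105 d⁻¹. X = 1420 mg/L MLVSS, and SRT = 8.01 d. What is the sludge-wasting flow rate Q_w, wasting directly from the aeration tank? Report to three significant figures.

Q_w ≈ 99.3 m³/d

From the SRT design equation V = Y Q (S₀−S) θ_c / [X (1 + k_d θ_c)] = 0.604 × 1990 × (221 − 5.11) × 8.01 / [1420 × (1 + 0.105 × 8.01)] = 2.08×10^6 / 2614 = 795.1 m³.
With mixed-liquor wasting, θ_c = V/Q_w, so Q_w = V/θ_c = 795.1/8.01 = 99.26 m³/d.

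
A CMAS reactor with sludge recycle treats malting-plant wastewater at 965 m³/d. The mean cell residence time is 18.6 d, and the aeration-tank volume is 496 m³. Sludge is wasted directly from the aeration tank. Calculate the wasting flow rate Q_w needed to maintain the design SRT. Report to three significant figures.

Q_w ≈ 26.7 m³/d

For wasting at MLVSS concentration, Q_w = V/θ_c = 496.0/18.6 = 26.67 m³/d.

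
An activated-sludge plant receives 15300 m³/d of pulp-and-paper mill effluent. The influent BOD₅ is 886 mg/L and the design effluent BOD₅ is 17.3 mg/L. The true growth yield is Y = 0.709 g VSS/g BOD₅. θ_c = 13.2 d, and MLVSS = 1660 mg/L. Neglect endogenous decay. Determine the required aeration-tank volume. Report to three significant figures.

V ≈ 74900 m³

Biomass mass balance (decay neglected): V·X = Y·Q·(S₀ − S)·θ_c, so V = 0.709 × 15300 × (886 − 17.3) × 13.2 / 1660 = 74933 m³.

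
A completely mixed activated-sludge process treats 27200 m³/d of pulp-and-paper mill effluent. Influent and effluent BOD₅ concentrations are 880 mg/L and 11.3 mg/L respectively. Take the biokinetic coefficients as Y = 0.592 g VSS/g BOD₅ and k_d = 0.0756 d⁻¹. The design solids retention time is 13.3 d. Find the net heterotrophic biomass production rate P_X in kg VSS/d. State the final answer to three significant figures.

Y_obs = Y / (1 + k_d θ_c) = 0.592 / (1 + 0.0756 × 13.3) = 0.592 / 2.005 = 0.2952.
Q·(S₀ − S) = 27200 × (880 − 11.3) × 10⁻³ = 23629 kg/d removed.
P_X = Y_obs · Q(S₀ − S) = 0.2952 × 23629 = 6975 kg VSS/d.

P_X ≈ 6970 kg VSS/d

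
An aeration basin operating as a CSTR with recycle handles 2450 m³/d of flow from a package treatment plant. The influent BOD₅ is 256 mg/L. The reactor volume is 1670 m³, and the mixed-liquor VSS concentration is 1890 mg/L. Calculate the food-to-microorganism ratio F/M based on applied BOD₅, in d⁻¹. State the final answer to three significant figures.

F/M ≈ 0.199 d⁻¹

F/M = Q·S₀ / (V·X) = 2450 × 256 / (1670 × 1890) = 0.1987 g BOD₅·(g VSS·d)⁻¹.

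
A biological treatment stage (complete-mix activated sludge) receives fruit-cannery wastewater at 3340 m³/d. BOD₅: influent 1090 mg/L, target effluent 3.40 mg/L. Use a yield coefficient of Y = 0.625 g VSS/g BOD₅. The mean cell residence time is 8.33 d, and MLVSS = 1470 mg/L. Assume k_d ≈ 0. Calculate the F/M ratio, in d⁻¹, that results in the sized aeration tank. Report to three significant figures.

Biomass mass balance (decay neglected): V·X = Y·Q·(S₀ − S)·θ_c, so V = 0.625 × 3340 × (1090 − 3.40) × 8.33 / 1470 = 12854 m³.
F/M = applied load / biomass = Q·S₀/(V·X) = 3340 × 1090 / (12854 × 1470) = 0.1927 d⁻¹.

F/M ≈ 0.193 d⁻¹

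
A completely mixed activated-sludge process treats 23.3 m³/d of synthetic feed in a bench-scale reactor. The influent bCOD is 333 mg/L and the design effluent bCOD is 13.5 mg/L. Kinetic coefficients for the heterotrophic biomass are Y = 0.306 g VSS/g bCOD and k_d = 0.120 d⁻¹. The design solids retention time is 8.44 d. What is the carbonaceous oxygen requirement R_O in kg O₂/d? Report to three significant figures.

Observed yield with endogenous decay: Y_obs = Y / (1 + k_d·θ_c) = 0.306 / (1 + 0.120 × 8.44) = 0.306 / 2.013 = 0.1520 g VSS/g bCOD.
Substrate removed = Q·(S₀ − S) = 23.3 m³/d × (333 − 13.5) g/m³ = 7.44×10^3 g/d = 7.444 kg/d.
P_X = Y_obs·Q·(S₀ − S) = 0.1520 × 7.444 = 1.132 kg VSS/d.
R_O = Q·(S₀ − S) − 1.42·P_X = 7.444 − 1.42 × 1.132 = 5.837 kg O₂/d.

R_O ≈ 5.84 kg O₂/d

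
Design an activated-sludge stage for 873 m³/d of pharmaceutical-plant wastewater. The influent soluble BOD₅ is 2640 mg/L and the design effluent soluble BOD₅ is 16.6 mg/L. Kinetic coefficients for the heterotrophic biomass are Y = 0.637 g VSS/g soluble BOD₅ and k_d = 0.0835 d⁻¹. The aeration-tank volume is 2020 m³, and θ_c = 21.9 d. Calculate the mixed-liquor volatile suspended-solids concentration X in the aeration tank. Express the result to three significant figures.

X = Y·Q·ΔS·θ_c / [V·(1 + k_d θ_c)] = 0.637 × 873 × (2640 − 16.6) × 21.9 / [2020 × (1 + 0.0835 × 21.9)] = 5592 mg/L.

X ≈ 5590 mg/L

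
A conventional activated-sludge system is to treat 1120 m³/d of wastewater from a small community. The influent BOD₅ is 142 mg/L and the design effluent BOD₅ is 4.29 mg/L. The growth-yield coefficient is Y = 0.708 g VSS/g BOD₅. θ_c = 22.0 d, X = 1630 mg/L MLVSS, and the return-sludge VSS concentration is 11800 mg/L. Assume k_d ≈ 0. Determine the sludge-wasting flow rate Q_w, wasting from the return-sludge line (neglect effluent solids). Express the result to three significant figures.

Q_w ≈ 9.25 m³/d

Biomass mass balance (decay neglected): V·X = Y·Q·(S₀ − S)·θ_c, so V = 0.708 × 1120 × (142 − 4.29) × 22.0 / 1630 = 1474 m³.
Q_w = (V·X)/(θ_c X_r) = 1474 × 1630 / (22.0 × 11800) = 9.254 m³/d.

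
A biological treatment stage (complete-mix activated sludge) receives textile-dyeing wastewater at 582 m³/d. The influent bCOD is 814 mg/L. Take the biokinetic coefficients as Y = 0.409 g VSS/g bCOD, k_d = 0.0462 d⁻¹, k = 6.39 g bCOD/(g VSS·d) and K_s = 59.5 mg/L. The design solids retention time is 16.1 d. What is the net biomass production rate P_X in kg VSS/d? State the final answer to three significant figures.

From the Monod/SRT balance for a CMAS, S = K_s·(1+k_d θ_c)/[θ_c·(Y k − k_d) − 1] = 59.5 × (1 + 0.0462 × 16.1) / [16.1 × (0.409 × 6.39 − 0.0462) − 1] = 103.8 / 40.33 = 2.572 mg/L.
Observed yield with endogenous decay: Y_obs = Y / (1 + k_d·θ_c) = 0.409 / (1 + 0.0462 × 16.1) = 0.409 / 1.744 = 0.2345 g VSS/g bCOD.
ΔS = 814 − 2.57 = 811.4 mg/L, so the substrate removal rate is 582 × 811.4/1000 = 472.3 kg bCOD/d.
Net biomass production P_X = Y_obs × Q·(S₀ − S) = 0.2345 × 472.3 = 110.8 kg VSS/d.

P_X ≈ 111 kg VSS/d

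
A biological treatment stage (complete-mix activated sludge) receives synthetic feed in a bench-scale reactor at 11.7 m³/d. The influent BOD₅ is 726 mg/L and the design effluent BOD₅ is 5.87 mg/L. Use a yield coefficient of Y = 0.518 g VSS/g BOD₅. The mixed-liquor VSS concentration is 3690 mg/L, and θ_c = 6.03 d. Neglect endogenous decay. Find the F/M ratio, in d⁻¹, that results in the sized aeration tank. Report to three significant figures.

With k_d = 0 the design equation reduces to V = Y Q (S₀−S) θ_c / X = 0.518 × 11.7 × (726 − 5.87) × 6.03 / 3690 = 7.132 m³.
Food-to-microorganism ratio F/M = Q S₀ / (V X) = 11.7 × 726 / (7.132 × 3690) = 0.3228 d⁻¹.

F/M ≈ 0.323 d⁻¹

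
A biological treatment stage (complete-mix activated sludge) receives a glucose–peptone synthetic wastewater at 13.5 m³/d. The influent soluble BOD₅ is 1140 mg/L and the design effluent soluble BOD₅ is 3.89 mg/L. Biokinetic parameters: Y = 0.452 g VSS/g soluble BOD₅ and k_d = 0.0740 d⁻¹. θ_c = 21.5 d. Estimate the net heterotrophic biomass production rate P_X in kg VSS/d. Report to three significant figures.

P_X ≈ 2.68 kg VSS/d

Observed yield with endogenous decay: Y_obs = Y / (1 + k_d·θ_c) = 0.452 / (1 + 0.0740 × 21.5) = 0.452 / 2.591 = 0.1745 g VSS/g soluble BOD₅.
Mass of soluble BOD₅ removed per day: Q(S₀ − S) = 13.5 × 1136 g/m³ = 15.34 kg/d.
P_X = Y_obs · Q(S₀ − S) = 0.1745 × 15.34 = 2.676 kg VSS/d.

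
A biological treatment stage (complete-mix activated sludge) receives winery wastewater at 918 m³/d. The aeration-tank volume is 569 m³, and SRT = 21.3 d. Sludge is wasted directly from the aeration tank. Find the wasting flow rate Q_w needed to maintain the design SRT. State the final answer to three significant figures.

With mixed-liquor wasting, θ_c = V/Q_w, so Q_w = V/θ_c = 569.0/21.3 = 26.71 m³/d.

Q_w ≈ 26.7 m³/d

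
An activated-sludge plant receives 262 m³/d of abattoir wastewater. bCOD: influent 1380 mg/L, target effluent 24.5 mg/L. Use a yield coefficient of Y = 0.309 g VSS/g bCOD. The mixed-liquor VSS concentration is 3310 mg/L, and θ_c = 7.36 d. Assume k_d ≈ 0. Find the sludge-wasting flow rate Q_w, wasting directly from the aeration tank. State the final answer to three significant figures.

Q_w ≈ 33.2 m³/d

V·X = Y·Q·ΔS·θ_c gives V = 0.309 × 262 × (1380 − 24.5) × 7.36 / 3310 = 244.0 m³.
For wasting at MLVSS concentration, Q_w = V/θ_c = 244.0/7.36 = 33.15 m³/d.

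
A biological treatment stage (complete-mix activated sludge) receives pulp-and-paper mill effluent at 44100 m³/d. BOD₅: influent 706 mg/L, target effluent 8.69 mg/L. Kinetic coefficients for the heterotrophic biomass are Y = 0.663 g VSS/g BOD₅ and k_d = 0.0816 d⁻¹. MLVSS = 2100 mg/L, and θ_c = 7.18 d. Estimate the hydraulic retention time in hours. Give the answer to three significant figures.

Steady-state biomass mass balance: V·X·(1 + k_d·θ_c) = Y·Q·(S₀ − S)·θ_c, so V = 0.663 × 44100 × (706 − 8.69) × 7.18 / [2100 × (1 + 0.0816 × 7.18)] = 1.46×10^8 / 3330 = 43955 m³.
τ = V/Q = 43955/44100 = 0.9967 d, or 23.92 h.

τ ≈ 23.9 h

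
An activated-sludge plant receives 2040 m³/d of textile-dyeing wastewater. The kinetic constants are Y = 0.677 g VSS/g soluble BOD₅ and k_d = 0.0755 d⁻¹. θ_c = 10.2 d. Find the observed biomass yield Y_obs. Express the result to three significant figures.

Y_obs ≈ 0.382 g VSS/g soluble BOD₅

Observed yield with endogenous decay: Y_obs = Y / (1 + k_d·θ_c) = 0.677 / (1 + 0.0755 × 10.2) = 0.677 / 1.770 = 0.3825 g VSS/g soluble BOD₅.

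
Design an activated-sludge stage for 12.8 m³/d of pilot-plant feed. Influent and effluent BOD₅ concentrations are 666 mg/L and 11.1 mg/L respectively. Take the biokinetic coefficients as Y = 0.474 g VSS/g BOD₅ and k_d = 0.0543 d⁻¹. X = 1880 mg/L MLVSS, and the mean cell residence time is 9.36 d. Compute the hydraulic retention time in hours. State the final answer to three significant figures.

τ ≈ 24.6 h

Steady-state biomass mass balance: V·X·(1 + k_d·θ_c) = Y·Q·(S₀ − S)·θ_c, so V = 0.474 × 12.8 × (666 − 11.1) × 9.36 / [1880 × (1 + 0.0543 × 9.36)] = 3.72×10^4 / 2836 = 13.12 m³.
τ = V/Q = 13.12/12.8 = 1.025 d, or 24.59 h.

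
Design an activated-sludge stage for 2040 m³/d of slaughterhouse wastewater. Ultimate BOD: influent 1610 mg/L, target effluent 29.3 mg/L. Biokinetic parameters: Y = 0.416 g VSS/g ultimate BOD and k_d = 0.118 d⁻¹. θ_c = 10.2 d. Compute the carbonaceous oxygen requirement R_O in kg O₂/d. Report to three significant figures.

R_O ≈ 2360 kg O₂/d

The observed yield is Y_obs = Y/(1 + k_d·θ_c) = 0.416 / (1 + 0.118 × 10.2) = 0.416 / 2.204 = 0.1888 g VSS per g ultimate BOD removed.
Substrate removed = Q·(S₀ − S) = 2040 m³/d × (1610 − 29.3) g/m³ = 3.22×10^6 g/d = 3225 kg/d.
Biomass synthesised: P_X = Y_obs × 3225 = 608.8 kg VSS/d.
R_O = Q·(S₀ − S) − 1.42·P_X = 3225 − 1.42 × 608.8 = 2360 kg O₂/d.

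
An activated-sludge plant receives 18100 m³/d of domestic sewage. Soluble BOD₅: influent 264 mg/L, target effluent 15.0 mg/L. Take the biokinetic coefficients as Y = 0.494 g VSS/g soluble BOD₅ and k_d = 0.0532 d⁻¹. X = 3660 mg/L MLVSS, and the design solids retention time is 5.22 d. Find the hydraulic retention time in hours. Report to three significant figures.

τ ≈ 3.30 h

Rearranging the biomass balance for a CMAS with decay, V = Y·Q·ΔS·θ_c / [X·(1+k_d θ_c)] = 0.494 × 18100 × (264 − 15.0) × 5.22 / [3660 × (1 + 0.0532 × 5.22)] = 1.16×10^7 / 4676 = 2485 m³.
τ = V/Q = 2485/18100 = 0.1373 d, or 3.295 h.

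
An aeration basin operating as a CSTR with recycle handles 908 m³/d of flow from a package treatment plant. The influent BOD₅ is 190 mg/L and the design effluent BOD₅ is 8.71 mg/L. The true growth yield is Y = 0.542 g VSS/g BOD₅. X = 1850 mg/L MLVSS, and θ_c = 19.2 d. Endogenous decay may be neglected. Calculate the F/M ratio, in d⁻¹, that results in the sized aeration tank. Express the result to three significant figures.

V·X = Y·Q·ΔS·θ_c gives V = 0.542 × 908 × (190 − 8.71) × 19.2 / 1850 = 926.0 m³.
F/M = applied load / biomass = Q·S₀/(V·X) = 908 × 190 / (926.0 × 1850) = 0.1007 d⁻¹.

F/M ≈ 0.101 d⁻¹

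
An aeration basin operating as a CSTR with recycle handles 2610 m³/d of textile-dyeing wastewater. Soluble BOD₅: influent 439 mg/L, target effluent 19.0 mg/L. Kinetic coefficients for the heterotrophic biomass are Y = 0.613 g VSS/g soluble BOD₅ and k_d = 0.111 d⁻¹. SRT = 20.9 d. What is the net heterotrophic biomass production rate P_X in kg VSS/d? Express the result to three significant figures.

P_X ≈ 202 kg VSS/d

The observed yield is Y_obs = Y/(1 + k_d·θ_c) = 0.613 / (1 + 0.111 × 20.9) = 0.613 / 3.320 = 0.1846 g VSS per g soluble BOD₅ removed.
Mass of soluble BOD₅ removed per day: Q(S₀ − S) = 2610 × 420.0 g/m³ = 1096 kg/d.
Biomass produced: P_X = Y_obs·Q·ΔS = 0.1846 × 1096 ≈ 202.4 kg VSS/d.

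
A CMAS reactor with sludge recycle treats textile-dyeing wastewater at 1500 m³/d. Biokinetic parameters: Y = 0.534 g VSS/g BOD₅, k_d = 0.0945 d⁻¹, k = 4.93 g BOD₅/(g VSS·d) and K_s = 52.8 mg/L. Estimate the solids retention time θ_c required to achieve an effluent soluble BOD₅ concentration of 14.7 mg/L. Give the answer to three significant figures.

From 1/θ_c = Y·k·S/(K_s + S) − k_d: Y·k·S/(K_s+S) = 0.534 × 4.93 × 14.7 / (52.8 + 14.7) = 0.5733 d⁻¹.
θ_c = 1/(μ − k_d) = 1/(0.5733 − 0.0945) = 1/0.4788 = 2.088 d.

θ_c ≈ 2.09 d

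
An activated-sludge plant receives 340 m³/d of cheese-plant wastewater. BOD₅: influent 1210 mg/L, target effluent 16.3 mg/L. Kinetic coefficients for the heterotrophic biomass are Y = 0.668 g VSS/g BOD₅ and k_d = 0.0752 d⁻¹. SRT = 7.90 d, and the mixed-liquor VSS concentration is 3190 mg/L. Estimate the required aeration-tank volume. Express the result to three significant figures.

From the SRT design equation V = Y Q (S₀−S) θ_c / [X (1 + k_d θ_c)] = 0.668 × 340 × (1210 − 16.3) × 7.90 / [3190 × (1 + 0.0752 × 7.90)] = 2.14×10^6 / 5085 = 421.2 m³.

V ≈ 421 m³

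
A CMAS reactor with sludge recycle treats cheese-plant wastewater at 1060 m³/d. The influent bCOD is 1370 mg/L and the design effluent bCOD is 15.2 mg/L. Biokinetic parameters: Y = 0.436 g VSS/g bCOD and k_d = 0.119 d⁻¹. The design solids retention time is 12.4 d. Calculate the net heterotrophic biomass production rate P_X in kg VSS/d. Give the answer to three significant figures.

Y_obs = Y / (1 + k_d θ_c) = 0.436 / (1 + 0.119 × 12.4) = 0.436 / 2.476 = 0.1761.
Mass of bCOD removed per day: Q(S₀ − S) = 1060 × 1355 g/m³ = 1436 kg/d.
Biomass produced: P_X = Y_obs·Q·ΔS = 0.1761 × 1436 ≈ 252.9 kg VSS/d.

P_X ≈ 253 kg VSS/d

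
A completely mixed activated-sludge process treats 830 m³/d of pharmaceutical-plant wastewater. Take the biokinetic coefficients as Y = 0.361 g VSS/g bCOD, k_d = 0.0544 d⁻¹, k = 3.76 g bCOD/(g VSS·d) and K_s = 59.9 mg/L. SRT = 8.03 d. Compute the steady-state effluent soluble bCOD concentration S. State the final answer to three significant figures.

For a completely mixed reactor with recycle the Lawrence–McCarty relation gives S = K_s·(1 + k_d·θ_c) / [θ_c·(Y·k − k_d) − 1] = 59.9 × (1 + 0.0544 × 8.03) / [8.03 × (0.361 × 3.76 − 0.0544) − 1] = 86.07 / 9.463 = 9.095 mg/L.

S ≈ 9.10 mg/L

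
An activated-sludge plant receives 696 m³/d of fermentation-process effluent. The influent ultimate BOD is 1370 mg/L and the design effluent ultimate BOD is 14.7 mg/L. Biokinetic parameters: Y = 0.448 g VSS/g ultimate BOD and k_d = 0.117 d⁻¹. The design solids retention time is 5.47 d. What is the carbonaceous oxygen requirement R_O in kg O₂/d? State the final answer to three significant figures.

Y_obs = Y / (1 + k_d θ_c) = 0.448 / (1 + 0.117 × 5.47) = 0.448 / 1.640 = 0.2732.
Q·(S₀ − S) = 696 × (1370 − 14.7) × 10⁻³ = 943.3 kg/d removed.
P_X = Y_obs·Q·(S₀ − S) = 0.2732 × 943.3 = 257.7 kg VSS/d.
Carbonaceous O₂ demand = substrate oxidised − cell-mass equivalent = 943.3 − 1.42 × 257.7 = 577.4 kg O₂/d.

R_O ≈ 577 kg O₂/d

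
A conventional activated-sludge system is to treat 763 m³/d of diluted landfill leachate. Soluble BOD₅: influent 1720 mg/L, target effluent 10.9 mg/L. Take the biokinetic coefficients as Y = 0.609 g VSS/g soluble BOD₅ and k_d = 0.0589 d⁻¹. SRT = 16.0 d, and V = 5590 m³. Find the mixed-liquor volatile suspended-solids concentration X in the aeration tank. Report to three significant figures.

X ≈ 1170 mg/L

From V·X·(1 + k_d·θ_c) = Y·Q·(S₀ − S)·θ_c: X = 0.609 × 763 × (1720 − 10.9) × 16.0 / [5590 × (1 + 0.0589 × 16.0)] = 1170 mg/L.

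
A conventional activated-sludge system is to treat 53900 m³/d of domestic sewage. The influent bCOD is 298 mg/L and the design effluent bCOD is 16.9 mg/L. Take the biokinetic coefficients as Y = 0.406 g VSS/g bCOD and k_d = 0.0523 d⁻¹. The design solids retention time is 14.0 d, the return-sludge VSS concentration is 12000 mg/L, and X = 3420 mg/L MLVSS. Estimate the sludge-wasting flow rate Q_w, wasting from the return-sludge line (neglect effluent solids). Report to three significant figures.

Rearranging the biomass balance for a CMAS with decay, V = Y·Q·ΔS·θ_c / [X·(1+k_d θ_c)] = 0.406 × 53900 × (298 − 16.9) × 14.0 / [3420 × (1 + 0.0523 × 14.0)] = 8.61×10^7 / 5924 = 14537 m³.
Wasting from the return line (neglecting effluent solids): Q_w = V·X / (θ_c·X_r) = 14537 × 3420 / (14.0 × 12000) = 295.9 m³/d.

Q_w ≈ 296 m³/d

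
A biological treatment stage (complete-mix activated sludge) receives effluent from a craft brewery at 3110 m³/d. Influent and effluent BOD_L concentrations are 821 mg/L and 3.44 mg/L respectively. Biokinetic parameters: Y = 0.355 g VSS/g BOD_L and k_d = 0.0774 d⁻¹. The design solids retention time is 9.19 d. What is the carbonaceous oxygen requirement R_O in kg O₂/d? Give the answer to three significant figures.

R_O ≈ 1790 kg O₂/d

Y_obs = Y / (1 + k_d θ_c) = 0.355 / (1 + 0.0774 × 9.19) = 0.355 / 1.711 = 0.2074.
ΔS = 821 − 3.44 = 817.6 mg/L, so the substrate removal rate is 3110 × 817.6/1000 = 2543 kg BOD_L/d.
Biomass synthesised: P_X = Y_obs × 2543 = 527.4 kg VSS/d.
R_O = Q·ΔS − 1.42 P_X = 2543 − 749.0 = 1794 kg O₂/d.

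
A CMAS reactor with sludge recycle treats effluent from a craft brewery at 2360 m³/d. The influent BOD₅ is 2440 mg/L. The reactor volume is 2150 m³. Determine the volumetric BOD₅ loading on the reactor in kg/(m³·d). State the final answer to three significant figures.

L_v = Q S₀ / V = 2360 × 2440 × 10⁻³ / 2150 = 2.678 kg/(m³·d).

L_v ≈ 2.68 kg BOD₅/(m³·d)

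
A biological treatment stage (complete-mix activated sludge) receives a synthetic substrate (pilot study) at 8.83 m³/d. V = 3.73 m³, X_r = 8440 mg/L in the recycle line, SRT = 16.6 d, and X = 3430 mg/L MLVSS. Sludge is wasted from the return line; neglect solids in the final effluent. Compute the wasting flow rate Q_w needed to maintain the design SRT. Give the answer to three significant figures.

Q_w ≈ 0.0913 m³/d

Q_w = (V·X)/(θ_c X_r) = 3.730 × 3430 / (16.6 × 8440) = 0.09132 m³/d.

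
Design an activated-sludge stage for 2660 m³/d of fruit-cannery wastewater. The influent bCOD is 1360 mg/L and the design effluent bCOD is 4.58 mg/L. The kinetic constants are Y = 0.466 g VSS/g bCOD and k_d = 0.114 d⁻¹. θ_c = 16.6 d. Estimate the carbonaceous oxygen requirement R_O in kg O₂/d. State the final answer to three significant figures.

Correct the yield for decay: Y_obs = Y/(1 + k_d θ_c) = 0.466 / (1 + 0.114 × 16.6) = 0.466 / 2.892 = 0.1611.
Q·(S₀ − S) = 2660 × (1360 − 4.58) × 10⁻³ = 3605 kg/d removed.
P_X = Y_obs·Q·(S₀ − S) = 0.1611 × 3605 = 580.9 kg VSS/d.
R_O = Q·(S₀ − S) − 1.42·P_X = 3605 − 1.42 × 580.9 = 2781 kg O₂/d.

R_O ≈ 2780 kg O₂/d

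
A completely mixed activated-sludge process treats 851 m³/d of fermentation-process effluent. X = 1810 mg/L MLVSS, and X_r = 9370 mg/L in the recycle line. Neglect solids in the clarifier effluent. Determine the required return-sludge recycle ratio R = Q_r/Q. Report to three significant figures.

R = Q_r/Q = X/(X_r − X) = 1810 / (9370 − 1810) = 0.2394.

R ≈ 0.239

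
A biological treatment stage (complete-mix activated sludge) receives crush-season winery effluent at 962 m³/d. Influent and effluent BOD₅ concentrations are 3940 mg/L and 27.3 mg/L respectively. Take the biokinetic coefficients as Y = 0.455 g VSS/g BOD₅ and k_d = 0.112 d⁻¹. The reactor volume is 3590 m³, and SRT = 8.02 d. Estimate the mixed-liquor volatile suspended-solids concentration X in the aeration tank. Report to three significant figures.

Solving the biomass balance for X: X = Y Q (S₀−S) θ_c / [V (1+k_d θ_c)] = 0.455 × 962 × (3940 − 27.3) × 8.02 / [3590 × (1 + 0.112 × 8.02)] = 2016 mg/L.

X ≈ 2020 mg/L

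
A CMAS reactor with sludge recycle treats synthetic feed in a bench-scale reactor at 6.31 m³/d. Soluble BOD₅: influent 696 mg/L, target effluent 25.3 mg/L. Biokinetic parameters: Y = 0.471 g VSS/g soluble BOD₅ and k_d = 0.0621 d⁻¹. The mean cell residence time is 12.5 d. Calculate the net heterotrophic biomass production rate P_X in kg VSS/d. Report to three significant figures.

The observed yield is Y_obs = Y/(1 + k_d·θ_c) = 0.471 / (1 + 0.0621 × 12.5) = 0.471 / 1.776 = 0.2652 g VSS per g soluble BOD₅ removed.
ΔS = 696 − 25.3 = 670.7 mg/L, so the substrate removal rate is 6.31 × 670.7/1000 = 4.232 kg soluble BOD₅/d.
Net biomass production P_X = Y_obs × Q·(S₀ − S) = 0.2652 × 4.232 = 1.122 kg VSS/d.

P_X ≈ 1.12 kg VSS/d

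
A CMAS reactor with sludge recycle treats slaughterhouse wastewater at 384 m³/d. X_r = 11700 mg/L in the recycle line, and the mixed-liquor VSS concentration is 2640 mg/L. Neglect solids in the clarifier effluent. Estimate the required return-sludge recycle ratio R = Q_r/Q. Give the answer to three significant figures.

R ≈ 0.291

Solids balance on the clarifier gives (1+R)X = R·X_r, so R = X/(X_r − X) = 2640 / (11700 − 2640) = 0.2914.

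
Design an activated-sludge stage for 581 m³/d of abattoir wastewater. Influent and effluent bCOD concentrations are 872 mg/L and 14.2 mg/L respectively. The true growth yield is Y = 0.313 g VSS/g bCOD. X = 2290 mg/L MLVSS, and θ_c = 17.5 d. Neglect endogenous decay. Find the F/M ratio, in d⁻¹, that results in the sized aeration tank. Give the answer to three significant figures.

F/M ≈ 0.186 d⁻¹

V·X = Y·Q·ΔS·θ_c gives V = 0.313 × 581 × (872 − 14.2) × 17.5 / 2290 = 1192 m³.
F/M = Q·S₀ / (V·X) = 581 × 872 / (1192 × 2290) = 0.1856 g bCOD·(g VSS·d)⁻¹.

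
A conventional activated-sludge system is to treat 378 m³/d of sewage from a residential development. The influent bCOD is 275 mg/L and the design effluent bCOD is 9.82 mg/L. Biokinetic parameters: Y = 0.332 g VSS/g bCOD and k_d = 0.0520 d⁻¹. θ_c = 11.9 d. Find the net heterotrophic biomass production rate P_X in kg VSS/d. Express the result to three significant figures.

Y_obs = Y / (1 + k_d θ_c) = 0.332 / (1 + 0.0520 × 11.9) = 0.332 / 1.619 = 0.2051.
ΔS = 275 − 9.82 = 265.2 mg/L, so the substrate removal rate is 378 × 265.2/1000 = 100.2 kg bCOD/d.
P_X = Y_obs · Q(S₀ − S) = 0.2051 × 100.2 = 20.56 kg VSS/d.

P_X ≈ 20.6 kg VSS/d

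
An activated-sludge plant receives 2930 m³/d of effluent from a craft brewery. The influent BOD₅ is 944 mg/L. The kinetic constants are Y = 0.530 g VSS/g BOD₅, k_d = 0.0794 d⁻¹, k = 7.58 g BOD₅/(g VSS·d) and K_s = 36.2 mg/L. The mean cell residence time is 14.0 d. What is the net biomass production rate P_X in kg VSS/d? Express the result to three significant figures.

P_X ≈ 693 kg VSS/d

Effluent substrate depends only on kinetics and SRT: S = K_s(1 + k_d θ_c) / [θ_c(Yk − k_d) − 1] = 36.2 × (1 + 0.0794 × 14.0) / [14.0 × (0.530 × 7.58 − 0.0794) − 1] = 76.44 / 54.13 = 1.412 mg/L.
The observed yield is Y_obs = Y/(1 + k_d·θ_c) = 0.530 / (1 + 0.0794 × 14.0) = 0.530 / 2.112 = 0.2510 g VSS per g BOD₅ removed.
Mass of BOD₅ removed per day: Q(S₀ − S) = 2930 × 942.6 g/m³ = 2762 kg/d.
Biomass produced: P_X = Y_obs·Q·ΔS = 0.2510 × 2762 ≈ 693.2 kg VSS/d.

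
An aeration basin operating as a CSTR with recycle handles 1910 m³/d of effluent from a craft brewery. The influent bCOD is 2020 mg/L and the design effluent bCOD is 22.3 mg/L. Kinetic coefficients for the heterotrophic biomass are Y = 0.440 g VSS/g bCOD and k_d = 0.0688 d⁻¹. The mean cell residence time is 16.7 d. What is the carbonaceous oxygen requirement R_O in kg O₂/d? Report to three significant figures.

The observed yield is Y_obs = Y/(1 + k_d·θ_c) = 0.440 / (1 + 0.0688 × 16.7) = 0.440 / 2.149 = 0.2048 g VSS per g bCOD removed.
ΔS = 2020 − 22.3 = 1998 mg/L, so the substrate removal rate is 1910 × 1998/1000 = 3816 kg bCOD/d.
P_X = Y_obs·Q·(S₀ − S) = 0.2048 × 3816 = 781.2 kg VSS/d.
R_O = Q·(S₀ − S) − 1.42·P_X = 3816 − 1.42 × 781.2 = 2706 kg O₂/d.

R_O ≈ 2710 kg O₂/d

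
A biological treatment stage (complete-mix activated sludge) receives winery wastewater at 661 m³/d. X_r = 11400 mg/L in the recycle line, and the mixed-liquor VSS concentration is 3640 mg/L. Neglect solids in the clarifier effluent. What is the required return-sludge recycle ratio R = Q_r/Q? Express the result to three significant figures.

Mass balance around the secondary clarifier (neglecting effluent solids): R = X / (X_r − X) = 3640 / (11400 − 3640) = 0.4691.

R ≈ 0.469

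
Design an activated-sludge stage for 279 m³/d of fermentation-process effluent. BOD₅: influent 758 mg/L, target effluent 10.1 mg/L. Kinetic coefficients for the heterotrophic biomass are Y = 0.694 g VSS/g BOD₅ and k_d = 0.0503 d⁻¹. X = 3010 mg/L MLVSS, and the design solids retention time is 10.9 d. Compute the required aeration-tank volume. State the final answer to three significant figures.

V ≈ 339 m³

Rearranging the biomass balance for a CMAS with decay, V = Y·Q·ΔS·θ_c / [X·(1+k_d θ_c)] = 0.694 × 279 × (758 − 10.1) × 10.9 / [3010 × (1 + 0.0503 × 10.9)] = 1.58×10^6 / 4660 = 338.7 m³.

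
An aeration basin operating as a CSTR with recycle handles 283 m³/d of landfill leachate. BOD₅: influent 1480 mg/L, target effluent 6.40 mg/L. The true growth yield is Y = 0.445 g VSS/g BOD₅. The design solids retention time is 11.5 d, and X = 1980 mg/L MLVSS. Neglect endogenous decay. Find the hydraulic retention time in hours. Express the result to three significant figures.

τ ≈ 91.4 h

Biomass mass balance (decay neglected): V·X = Y·Q·(S₀ − S)·θ_c, so V = 0.445 × 283 × (1480 − 6.40) × 11.5 / 1980 = 1078 m³.
Hydraulic retention time τ = V/Q = 1078 / 283 = 3.809 d = 91.41 h.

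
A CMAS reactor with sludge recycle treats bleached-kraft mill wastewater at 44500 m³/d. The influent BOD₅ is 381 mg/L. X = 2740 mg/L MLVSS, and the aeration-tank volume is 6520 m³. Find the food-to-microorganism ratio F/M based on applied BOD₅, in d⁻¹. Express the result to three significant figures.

F/M ≈ 0.949 d⁻¹

F/M = Q·S₀ / (V·X) = 44500 × 381 / (6520 × 2740) = 0.9490 g BOD₅·(g VSS·d)⁻¹.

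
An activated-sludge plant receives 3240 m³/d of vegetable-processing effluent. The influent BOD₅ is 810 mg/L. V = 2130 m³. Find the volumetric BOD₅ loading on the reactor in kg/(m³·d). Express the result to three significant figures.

L_v ≈ 1.23 kg BOD₅/(m³·d)

Applied BOD₅ load per unit volume = Q·S₀/V = (3240 × 810/1000)/2130 = 1.232 kg BOD₅·m⁻³·d⁻¹.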